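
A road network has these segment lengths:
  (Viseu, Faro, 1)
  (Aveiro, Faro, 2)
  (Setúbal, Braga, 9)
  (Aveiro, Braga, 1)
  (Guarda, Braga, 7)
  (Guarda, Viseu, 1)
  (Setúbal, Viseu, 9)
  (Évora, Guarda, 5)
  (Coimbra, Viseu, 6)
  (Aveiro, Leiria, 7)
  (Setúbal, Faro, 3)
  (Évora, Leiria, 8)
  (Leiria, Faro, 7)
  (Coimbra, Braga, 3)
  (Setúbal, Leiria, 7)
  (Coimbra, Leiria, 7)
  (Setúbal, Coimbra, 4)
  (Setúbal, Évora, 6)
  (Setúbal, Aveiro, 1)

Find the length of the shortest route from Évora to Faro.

7

Some routes from Évora to Faro:
Évora→Setúbal→Faro: 6 + 3 = 9
Évora→Guarda→Viseu→Faro: 5 + 1 + 1 = 7
Évora→Setúbal→Aveiro→Faro: 6 + 1 + 2 = 9
Évora→Leiria→Faro: 8 + 7 = 15
Shortest: 7.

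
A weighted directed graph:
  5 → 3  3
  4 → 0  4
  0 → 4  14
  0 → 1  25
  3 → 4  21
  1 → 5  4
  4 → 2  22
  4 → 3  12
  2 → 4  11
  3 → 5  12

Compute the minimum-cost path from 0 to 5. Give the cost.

Candidate routes:
0-4-3-5: 14 + 12 + 12 = 38
0-1-5: 25 + 4 = 29
The minimum is 29.

29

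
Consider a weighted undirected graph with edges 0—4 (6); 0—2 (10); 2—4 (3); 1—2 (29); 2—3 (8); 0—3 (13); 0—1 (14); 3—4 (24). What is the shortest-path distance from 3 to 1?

Checking several routes:
3 → 0 → 1: 13 + 14 = 27
3 → 2 → 4 → 0 → 1: 8 + 3 + 6 + 14 = 31
3 → 2 → 1: 8 + 29 = 37
3 → 4 → 0 → 1: 24 + 6 + 14 = 44
3 → 2 → 0 → 1: 8 + 10 + 14 = 32
Shortest: 27.

27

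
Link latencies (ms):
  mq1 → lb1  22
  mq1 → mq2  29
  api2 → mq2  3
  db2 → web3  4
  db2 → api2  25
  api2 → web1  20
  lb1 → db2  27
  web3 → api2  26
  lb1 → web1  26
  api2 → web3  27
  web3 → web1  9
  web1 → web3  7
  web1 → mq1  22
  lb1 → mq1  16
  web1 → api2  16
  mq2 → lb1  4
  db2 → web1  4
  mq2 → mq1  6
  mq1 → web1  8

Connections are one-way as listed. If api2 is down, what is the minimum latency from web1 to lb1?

44

Paths from web1 to lb1 avoiding api2:
web1→mq1→lb1: 22 + 22 = 44
web1→mq1→mq2→lb1: 22 + 29 + 4 = 55
The minimum is 44 ms.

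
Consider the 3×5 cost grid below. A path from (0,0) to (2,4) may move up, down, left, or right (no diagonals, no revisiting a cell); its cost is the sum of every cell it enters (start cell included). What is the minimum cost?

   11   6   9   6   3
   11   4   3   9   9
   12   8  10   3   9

45

Path (0,0) (0,1) (1,1) (1,2) (1,3) (2,3) (2,4): 11 + 6 + 4 + 3 + 9 + 3 + 9 = 45.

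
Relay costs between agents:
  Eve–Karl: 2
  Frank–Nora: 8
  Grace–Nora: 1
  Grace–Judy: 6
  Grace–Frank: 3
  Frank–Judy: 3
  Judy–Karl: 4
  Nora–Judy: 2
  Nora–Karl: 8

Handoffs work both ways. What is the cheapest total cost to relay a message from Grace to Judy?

3

Checking several routes:
Grace -> Frank -> Judy: 3 + 3 = 6
Grace -> Judy: 6
Grace -> Nora -> Judy: 1 + 2 = 3
Shortest: 3.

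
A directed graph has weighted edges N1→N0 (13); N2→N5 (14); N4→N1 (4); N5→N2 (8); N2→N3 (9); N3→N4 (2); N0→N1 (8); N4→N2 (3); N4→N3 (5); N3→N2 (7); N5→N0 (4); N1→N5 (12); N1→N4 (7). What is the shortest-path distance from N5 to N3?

Candidate routes:
N5-N0-N1-N4-N3: 4 + 8 + 7 + 5 = 24
N5-N0-N1-N4-N2-N3: 4 + 8 + 7 + 3 + 9 = 31
N5-N2-N3: 8 + 9 = 17
The minimum is 17.

17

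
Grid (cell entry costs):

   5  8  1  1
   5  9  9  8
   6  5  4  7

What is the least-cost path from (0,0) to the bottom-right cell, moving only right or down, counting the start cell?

30

Take (0,0) -> (0,1) -> (0,2) -> (0,3) -> (1,3) -> (2,3) for a total of 5 + 8 + 1 + 1 + 8 + 7 = 30.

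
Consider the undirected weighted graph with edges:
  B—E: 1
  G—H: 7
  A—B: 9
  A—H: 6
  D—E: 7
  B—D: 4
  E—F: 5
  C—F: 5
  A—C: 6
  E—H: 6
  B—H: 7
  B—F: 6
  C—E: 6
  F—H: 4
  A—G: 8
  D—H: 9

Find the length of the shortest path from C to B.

Checking several routes:
C-E-B: 6 + 1 = 7
C-A-B: 6 + 9 = 15
C-F-B: 5 + 6 = 11
C-F-E-B: 5 + 5 + 1 = 11
The minimum is 7.

7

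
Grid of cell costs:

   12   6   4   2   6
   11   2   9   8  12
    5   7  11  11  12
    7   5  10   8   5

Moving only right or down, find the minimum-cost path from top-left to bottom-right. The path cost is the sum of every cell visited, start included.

55

Path [0,0] → [0,1] → [1,1] → [2,1] → [3,1] → [3,2] → [3,3] → [3,4]: 12 + 6 + 2 + 7 + 5 + 10 + 8 + 5 = 55.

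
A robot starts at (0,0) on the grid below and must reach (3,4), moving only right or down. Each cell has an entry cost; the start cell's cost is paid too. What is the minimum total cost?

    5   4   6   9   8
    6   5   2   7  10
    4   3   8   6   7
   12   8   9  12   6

Best path: r0c0 → r0c1 → r1c1 → r1c2 → r1c3 → r2c3 → r2c4 → r3c4
Cost: 5 + 4 + 5 + 2 + 7 + 6 + 7 + 6 = 42
(Top row then right column would cost 55.)

42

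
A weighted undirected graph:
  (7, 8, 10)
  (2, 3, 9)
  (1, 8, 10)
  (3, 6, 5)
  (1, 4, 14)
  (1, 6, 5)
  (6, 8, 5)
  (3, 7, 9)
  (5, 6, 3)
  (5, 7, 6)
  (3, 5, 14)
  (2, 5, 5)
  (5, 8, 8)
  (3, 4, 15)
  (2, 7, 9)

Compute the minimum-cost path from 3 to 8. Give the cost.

Checking several routes:
3 → 6 → 5 → 8: 5 + 3 + 8 = 16
3 → 7 → 8: 9 + 10 = 19
3 → 6 → 8: 5 + 5 = 10
Shortest: 10.

10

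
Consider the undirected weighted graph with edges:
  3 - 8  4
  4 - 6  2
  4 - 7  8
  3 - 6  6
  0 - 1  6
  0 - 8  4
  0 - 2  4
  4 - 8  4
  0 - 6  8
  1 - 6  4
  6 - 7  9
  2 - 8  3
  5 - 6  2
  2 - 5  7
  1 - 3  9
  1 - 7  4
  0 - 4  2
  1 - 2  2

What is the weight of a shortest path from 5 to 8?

Comparing a few candidate routes:
5 → 2 → 8: 7 + 3 = 10
5 → 6 → 4 → 0 → 8: 2 + 2 + 2 + 4 = 10
5 → 6 → 4 → 8: 2 + 2 + 4 = 8
Best route has total 8.

8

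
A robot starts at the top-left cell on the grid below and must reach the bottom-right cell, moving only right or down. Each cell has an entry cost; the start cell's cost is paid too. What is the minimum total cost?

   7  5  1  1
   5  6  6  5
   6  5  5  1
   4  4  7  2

One optimal route is (0,0) → (0,1) → (0,2) → (0,3) → (1,3) → (2,3) → (3,3).
Its cost is 7 + 5 + 1 + 1 + 5 + 1 + 2 = 22.

22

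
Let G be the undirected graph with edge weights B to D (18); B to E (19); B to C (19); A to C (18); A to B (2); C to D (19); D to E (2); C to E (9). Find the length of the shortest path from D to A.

20

Some routes from D to A:
D -> E -> C -> A: 2 + 9 + 18 = 29
D -> E -> C -> B -> A: 2 + 9 + 19 + 2 = 32
D -> E -> B -> A: 2 + 19 + 2 = 23
D -> B -> A: 18 + 2 = 20
The minimum is 20.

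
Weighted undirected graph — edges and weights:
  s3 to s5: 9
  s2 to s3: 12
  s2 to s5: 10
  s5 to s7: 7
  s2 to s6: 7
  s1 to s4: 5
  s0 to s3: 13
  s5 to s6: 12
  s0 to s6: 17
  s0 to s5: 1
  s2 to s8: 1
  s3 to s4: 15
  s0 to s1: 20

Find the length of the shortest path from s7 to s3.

16

Some routes from s7 to s3:
s7→s5→s0→s3: 7 + 1 + 13 = 21
s7→s5→s0→s1→s4→s3: 7 + 1 + 20 + 5 + 15 = 48
s7→s5→s0→s6→s2→s3: 7 + 1 + 17 + 7 + 12 = 44
s7→s5→s3: 7 + 9 = 16
s7→s5→s2→s3: 7 + 10 + 12 = 29
s7→s5→s6→s2→s3: 7 + 12 + 7 + 12 = 38
The minimum is 16.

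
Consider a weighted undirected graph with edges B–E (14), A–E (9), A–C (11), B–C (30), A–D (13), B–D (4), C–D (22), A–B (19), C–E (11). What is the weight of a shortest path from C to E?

Comparing a few candidate routes:
C→A→B→E: 11 + 19 + 14 = 44
C→E: 11
C→A→E: 11 + 9 = 20
C→D→A→E: 22 + 13 + 9 = 44
C→A→D→B→E: 11 + 13 + 4 + 14 = 42
C→D→B→E: 22 + 4 + 14 = 40
Shortest: 11.

11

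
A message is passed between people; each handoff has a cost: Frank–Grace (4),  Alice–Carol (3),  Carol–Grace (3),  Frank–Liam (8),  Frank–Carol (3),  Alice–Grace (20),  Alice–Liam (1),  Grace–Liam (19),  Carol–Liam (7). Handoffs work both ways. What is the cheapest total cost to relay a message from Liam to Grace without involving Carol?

12

Candidate routes:
Liam → Frank → Grace: 8 + 4 = 12
Liam → Alice → Grace: 1 + 20 = 21
Liam → Grace: 19
The minimum is 12.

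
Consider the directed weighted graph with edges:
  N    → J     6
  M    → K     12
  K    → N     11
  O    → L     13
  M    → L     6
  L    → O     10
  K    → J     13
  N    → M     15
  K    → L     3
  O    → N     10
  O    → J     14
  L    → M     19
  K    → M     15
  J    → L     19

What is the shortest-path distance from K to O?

13

Checking several routes:
K→M→L→O: 15 + 6 + 10 = 31
K→L→O: 3 + 10 = 13
K→N→M→L→O: 11 + 15 + 6 + 10 = 42
K→J→L→O: 13 + 19 + 10 = 42
Best route has total 13.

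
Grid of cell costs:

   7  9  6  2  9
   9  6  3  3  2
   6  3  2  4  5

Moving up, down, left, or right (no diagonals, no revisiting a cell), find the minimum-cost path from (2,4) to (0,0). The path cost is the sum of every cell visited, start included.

34

Cheapest: [2,4]→[1,4]→[1,3]→[0,3]→[0,2]→[0,1]→[0,0]
  5 + 2 + 3 + 2 + 6 + 9 + 7 = 34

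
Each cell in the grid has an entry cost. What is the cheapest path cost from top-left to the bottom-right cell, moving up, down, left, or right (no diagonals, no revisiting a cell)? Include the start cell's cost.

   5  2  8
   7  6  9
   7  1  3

Best path: (0,0) → (0,1) → (1,1) → (2,1) → (2,2)
Cost: 5 + 2 + 6 + 1 + 3 = 17

17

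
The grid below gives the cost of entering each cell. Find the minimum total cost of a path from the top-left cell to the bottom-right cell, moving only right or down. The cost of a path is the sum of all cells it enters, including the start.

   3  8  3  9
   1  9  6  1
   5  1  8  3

Best path: (0,0) -> (1,0) -> (2,0) -> (2,1) -> (2,2) -> (2,3)
Cost: 3 + 1 + 5 + 1 + 8 + 3 = 21

21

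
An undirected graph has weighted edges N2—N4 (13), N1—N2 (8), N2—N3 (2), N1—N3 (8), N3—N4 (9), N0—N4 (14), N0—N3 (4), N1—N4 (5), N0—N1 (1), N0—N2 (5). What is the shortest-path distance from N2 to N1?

6

A few of the N2→N1 routes:
N2-N3-N4-N1: 2 + 9 + 5 = 16
N2-N0-N1: 5 + 1 = 6
N2-N1: 8
N2-N3-N0-N1: 2 + 4 + 1 = 7
N2-N3-N1: 2 + 8 = 10
Shortest: 6.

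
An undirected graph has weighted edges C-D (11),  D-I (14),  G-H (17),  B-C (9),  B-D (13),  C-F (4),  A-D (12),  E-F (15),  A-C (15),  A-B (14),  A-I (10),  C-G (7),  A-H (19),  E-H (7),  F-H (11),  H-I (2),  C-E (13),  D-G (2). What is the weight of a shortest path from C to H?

Comparing a few candidate routes:
C-E-H: 13 + 7 = 20
C-G-D-I-H: 7 + 2 + 14 + 2 = 25
C-F-H: 4 + 11 = 15
C-G-H: 7 + 17 = 24
Best route has total 15.

15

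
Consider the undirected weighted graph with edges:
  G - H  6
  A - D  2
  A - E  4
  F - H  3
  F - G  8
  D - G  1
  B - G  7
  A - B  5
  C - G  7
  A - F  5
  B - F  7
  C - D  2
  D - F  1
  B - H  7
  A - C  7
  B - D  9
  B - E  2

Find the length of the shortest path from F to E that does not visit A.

Some routes from F to E avoiding A:
F→D→G→B→E: 1 + 1 + 7 + 2 = 11
F→B→E: 7 + 2 = 9
F→D→B→E: 1 + 9 + 2 = 12
F→H→B→E: 3 + 7 + 2 = 12
Best route has total 9.

9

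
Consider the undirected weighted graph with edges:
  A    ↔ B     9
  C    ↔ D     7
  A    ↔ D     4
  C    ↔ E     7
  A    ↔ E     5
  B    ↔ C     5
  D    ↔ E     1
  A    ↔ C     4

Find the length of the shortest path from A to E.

5

Checking several routes:
A→E: 5
A→D→C→E: 4 + 7 + 7 = 18
A→C→E: 4 + 7 = 11
A→D→E: 4 + 1 = 5
A→C→D→E: 4 + 7 + 1 = 12
The minimum is 5.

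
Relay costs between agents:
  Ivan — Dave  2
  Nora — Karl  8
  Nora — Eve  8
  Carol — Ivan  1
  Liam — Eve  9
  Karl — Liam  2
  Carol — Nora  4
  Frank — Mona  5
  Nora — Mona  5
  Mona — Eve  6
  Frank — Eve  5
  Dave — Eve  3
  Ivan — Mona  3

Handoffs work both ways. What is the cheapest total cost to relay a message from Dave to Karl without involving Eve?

15

Candidate routes:
Dave→Ivan→Mona→Nora→Karl: 2 + 3 + 5 + 8 = 18
Dave→Ivan→Carol→Nora→Karl: 2 + 1 + 4 + 8 = 15
Shortest: 15.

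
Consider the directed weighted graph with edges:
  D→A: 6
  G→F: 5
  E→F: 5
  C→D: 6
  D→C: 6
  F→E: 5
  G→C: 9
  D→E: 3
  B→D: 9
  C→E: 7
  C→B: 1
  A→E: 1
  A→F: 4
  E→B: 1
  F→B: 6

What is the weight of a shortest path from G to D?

Candidate routes:
G→C→E→B→D: 9 + 7 + 1 + 9 = 26
G→C→D: 9 + 6 = 15
G→C→B→D: 9 + 1 + 9 = 19
G→C→E→F→B→D: 9 + 7 + 5 + 6 + 9 = 36
G→F→B→D: 5 + 6 + 9 = 20
G→F→E→B→D: 5 + 5 + 1 + 9 = 20
Shortest: 15.

15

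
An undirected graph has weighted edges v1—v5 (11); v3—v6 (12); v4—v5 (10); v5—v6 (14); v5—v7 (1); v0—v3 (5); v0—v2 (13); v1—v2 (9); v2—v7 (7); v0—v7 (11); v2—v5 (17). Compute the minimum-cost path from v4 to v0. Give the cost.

Comparing a few candidate routes:
v4 -> v5 -> v2 -> v0: 10 + 17 + 13 = 40
v4 -> v5 -> v7 -> v0: 10 + 1 + 11 = 22
v4 -> v5 -> v7 -> v2 -> v0: 10 + 1 + 7 + 13 = 31
Shortest: 22.

22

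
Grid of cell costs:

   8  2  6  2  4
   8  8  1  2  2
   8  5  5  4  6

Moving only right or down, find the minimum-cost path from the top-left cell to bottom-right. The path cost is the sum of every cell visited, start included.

27

Take (0,0)→(0,1)→(0,2)→(1,2)→(1,3)→(1,4)→(2,4) for a total of 8 + 2 + 6 + 1 + 2 + 2 + 6 = 27.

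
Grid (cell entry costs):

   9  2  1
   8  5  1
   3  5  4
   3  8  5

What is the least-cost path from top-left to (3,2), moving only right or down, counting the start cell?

22

Path r0c0 → r0c1 → r0c2 → r1c2 → r2c2 → r3c2: 9 + 2 + 1 + 1 + 4 + 5 = 22.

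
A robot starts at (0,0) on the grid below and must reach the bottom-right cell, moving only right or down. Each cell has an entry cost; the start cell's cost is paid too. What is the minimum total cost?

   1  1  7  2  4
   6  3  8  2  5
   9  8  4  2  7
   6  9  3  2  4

Best path: r0c0 → r0c1 → r0c2 → r0c3 → r1c3 → r2c3 → r3c3 → r3c4
Cost: 1 + 1 + 7 + 2 + 2 + 2 + 2 + 4 = 21

21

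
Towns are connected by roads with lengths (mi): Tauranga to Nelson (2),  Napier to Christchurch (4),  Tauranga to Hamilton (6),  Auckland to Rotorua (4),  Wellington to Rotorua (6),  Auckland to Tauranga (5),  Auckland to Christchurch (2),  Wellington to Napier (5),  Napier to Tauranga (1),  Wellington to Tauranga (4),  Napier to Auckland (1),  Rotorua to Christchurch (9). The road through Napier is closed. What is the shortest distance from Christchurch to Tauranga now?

7

Candidate routes:
Christchurch → Auckland → Rotorua → Wellington → Tauranga: 2 + 4 + 6 + 4 = 16
Christchurch → Auckland → Tauranga: 2 + 5 = 7
Christchurch → Rotorua → Wellington → Tauranga: 9 + 6 + 4 = 19
Christchurch → Rotorua → Auckland → Tauranga: 9 + 4 + 5 = 18
The minimum is 7 mi.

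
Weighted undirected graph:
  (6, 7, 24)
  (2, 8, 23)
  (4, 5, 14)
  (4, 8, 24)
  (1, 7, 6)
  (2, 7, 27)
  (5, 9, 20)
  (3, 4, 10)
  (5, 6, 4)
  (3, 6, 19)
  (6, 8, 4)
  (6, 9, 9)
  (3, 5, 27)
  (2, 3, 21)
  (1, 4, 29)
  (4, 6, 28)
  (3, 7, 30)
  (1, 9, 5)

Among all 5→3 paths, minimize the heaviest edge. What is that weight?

14

Some routes from 5 to 3:
5 -> 6 -> 3: max(4, 19) = 19
5 -> 9 -> 6 -> 8 -> 2 -> 3: max(20, 9, 4, 23, 21) = 23
5 -> 9 -> 6 -> 3: max(20, 9, 19) = 20
5 -> 4 -> 3: max(14, 10) = 14
The minimum achievable maximum is 14.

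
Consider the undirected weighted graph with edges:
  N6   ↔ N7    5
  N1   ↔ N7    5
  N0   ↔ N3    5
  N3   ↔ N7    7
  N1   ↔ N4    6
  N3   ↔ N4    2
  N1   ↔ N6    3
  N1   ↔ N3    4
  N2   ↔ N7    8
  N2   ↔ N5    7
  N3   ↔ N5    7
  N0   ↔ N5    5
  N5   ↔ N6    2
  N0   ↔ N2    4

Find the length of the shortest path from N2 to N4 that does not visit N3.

Checking several routes:
N2-N5-N6-N7-N1-N4: 7 + 2 + 5 + 5 + 6 = 25
N2-N5-N6-N1-N4: 7 + 2 + 3 + 6 = 18
N2-N7-N1-N4: 8 + 5 + 6 = 19
N2-N7-N6-N1-N4: 8 + 5 + 3 + 6 = 22
N2-N0-N5-N6-N1-N4: 4 + 5 + 2 + 3 + 6 = 20
The minimum is 18.

18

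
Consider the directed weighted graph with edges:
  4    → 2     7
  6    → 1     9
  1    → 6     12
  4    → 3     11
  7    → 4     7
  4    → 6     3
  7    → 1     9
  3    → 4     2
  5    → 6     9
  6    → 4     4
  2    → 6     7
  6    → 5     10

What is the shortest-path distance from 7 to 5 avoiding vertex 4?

31

Paths from 7 to 5 avoiding 4:
7-1-6-5: 9 + 12 + 10 = 31
The minimum is 31.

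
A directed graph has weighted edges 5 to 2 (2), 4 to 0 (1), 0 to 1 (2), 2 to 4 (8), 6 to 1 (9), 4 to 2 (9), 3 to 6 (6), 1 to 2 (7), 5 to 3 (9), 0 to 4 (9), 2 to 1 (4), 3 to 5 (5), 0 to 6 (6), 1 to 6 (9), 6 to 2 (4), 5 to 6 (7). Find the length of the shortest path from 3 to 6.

6

Comparing a few candidate routes:
3 -> 5 -> 6: 5 + 7 = 12
3 -> 6: 6
3 -> 5 -> 2 -> 4 -> 0 -> 6: 5 + 2 + 8 + 1 + 6 = 22
3 -> 5 -> 2 -> 1 -> 6: 5 + 2 + 4 + 9 = 20
Best route has total 6.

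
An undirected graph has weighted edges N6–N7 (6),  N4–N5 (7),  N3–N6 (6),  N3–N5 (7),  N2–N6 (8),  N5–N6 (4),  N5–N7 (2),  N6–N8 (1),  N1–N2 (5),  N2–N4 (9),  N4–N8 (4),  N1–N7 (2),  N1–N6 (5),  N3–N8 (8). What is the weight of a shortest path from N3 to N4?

11

Comparing a few candidate routes:
N3 - N5 - N6 - N8 - N4: 7 + 4 + 1 + 4 = 16
N3 - N6 - N8 - N4: 6 + 1 + 4 = 11
N3 - N8 - N4: 8 + 4 = 12
N3 - N5 - N4: 7 + 7 = 14
Shortest: 11.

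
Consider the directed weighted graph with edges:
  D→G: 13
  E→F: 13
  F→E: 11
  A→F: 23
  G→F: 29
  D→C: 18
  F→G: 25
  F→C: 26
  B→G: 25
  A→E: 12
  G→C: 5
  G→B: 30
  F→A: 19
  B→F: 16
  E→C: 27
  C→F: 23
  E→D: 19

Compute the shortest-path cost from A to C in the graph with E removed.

Paths from A to C avoiding E:
A → F → C: 23 + 26 = 49
A → F → G → C: 23 + 25 + 5 = 53
The minimum is 49.

49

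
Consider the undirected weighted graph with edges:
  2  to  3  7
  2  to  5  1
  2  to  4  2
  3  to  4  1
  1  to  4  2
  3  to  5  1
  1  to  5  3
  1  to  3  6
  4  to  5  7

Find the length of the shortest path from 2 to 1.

Some routes from 2 to 1:
2 - 5 - 1: 1 + 3 = 4
2 - 4 - 1: 2 + 2 = 4
2 - 4 - 3 - 1: 2 + 1 + 6 = 9
2 - 4 - 3 - 5 - 1: 2 + 1 + 1 + 3 = 7
2 - 5 - 3 - 1: 1 + 1 + 6 = 8
2 - 5 - 3 - 4 - 1: 1 + 1 + 1 + 2 = 5
Best route has total 4.

4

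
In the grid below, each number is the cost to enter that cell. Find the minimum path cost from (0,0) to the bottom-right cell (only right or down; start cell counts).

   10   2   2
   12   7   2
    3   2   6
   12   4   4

One optimal route is r0c0 → r0c1 → r0c2 → r1c2 → r2c2 → r3c2.
Its cost is 10 + 2 + 2 + 2 + 6 + 4 = 26.

26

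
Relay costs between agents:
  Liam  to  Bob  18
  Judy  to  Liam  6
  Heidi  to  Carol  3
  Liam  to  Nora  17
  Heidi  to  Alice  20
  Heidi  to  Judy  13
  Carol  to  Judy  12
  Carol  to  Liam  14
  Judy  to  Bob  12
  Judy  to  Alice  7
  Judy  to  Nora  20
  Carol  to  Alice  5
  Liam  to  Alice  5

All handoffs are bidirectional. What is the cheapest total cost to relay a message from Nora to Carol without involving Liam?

32

Candidate routes:
Nora - Judy - Alice - Heidi - Carol: 20 + 7 + 20 + 3 = 50
Nora - Judy - Heidi - Alice - Carol: 20 + 13 + 20 + 5 = 58
Nora - Judy - Alice - Carol: 20 + 7 + 5 = 32
Nora - Judy - Heidi - Carol: 20 + 13 + 3 = 36
Nora - Judy - Carol: 20 + 12 = 32
Best route has total 32.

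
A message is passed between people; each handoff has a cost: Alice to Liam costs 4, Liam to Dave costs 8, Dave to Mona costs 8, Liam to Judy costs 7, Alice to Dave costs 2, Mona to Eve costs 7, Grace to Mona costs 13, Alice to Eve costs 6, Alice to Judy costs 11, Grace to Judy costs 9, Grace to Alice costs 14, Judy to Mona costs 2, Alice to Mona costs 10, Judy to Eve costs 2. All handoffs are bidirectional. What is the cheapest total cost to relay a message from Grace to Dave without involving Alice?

19

Some routes from Grace to Dave avoiding Alice:
Grace-Judy-Mona-Dave: 9 + 2 + 8 = 19
Grace-Judy-Liam-Dave: 9 + 7 + 8 = 24
Grace-Mona-Dave: 13 + 8 = 21
Best route has total 19.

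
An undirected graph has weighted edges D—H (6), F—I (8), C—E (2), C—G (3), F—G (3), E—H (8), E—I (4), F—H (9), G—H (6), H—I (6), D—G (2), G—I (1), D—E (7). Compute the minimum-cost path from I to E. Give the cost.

4

Some routes from I to E:
I → G → H → E: 1 + 6 + 8 = 15
I → G → C → E: 1 + 3 + 2 = 6
I → H → E: 6 + 8 = 14
I → G → D → E: 1 + 2 + 7 = 10
I → E: 4
The minimum is 4.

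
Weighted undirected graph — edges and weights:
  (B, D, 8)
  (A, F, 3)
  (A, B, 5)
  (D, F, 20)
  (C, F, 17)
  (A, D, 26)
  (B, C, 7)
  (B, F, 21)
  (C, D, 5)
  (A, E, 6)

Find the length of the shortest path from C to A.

A few of the C→A routes:
C -> F -> A: 17 + 3 = 20
C -> D -> A: 5 + 26 = 31
C -> B -> A: 7 + 5 = 12
C -> D -> F -> A: 5 + 20 + 3 = 28
C -> D -> B -> A: 5 + 8 + 5 = 18
Best route has total 12.

12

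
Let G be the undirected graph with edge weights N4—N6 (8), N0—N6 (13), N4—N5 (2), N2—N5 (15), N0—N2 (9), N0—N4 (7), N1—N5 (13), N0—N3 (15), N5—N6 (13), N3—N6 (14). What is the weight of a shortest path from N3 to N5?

Comparing a few candidate routes:
N3 → N0 → N4 → N5: 15 + 7 + 2 = 24
N3 → N6 → N5: 14 + 13 = 27
N3 → N6 → N4 → N5: 14 + 8 + 2 = 24
The minimum is 24.

24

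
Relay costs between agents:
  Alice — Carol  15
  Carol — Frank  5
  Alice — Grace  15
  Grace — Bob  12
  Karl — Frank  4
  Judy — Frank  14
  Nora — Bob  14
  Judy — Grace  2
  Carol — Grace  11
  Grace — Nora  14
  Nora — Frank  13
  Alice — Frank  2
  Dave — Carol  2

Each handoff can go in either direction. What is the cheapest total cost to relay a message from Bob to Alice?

27

A few of the Bob→Alice routes:
Bob - Nora - Frank - Alice: 14 + 13 + 2 = 29
Bob - Grace - Carol - Frank - Alice: 12 + 11 + 5 + 2 = 30
Bob - Grace - Alice: 12 + 15 = 27
Shortest: 27.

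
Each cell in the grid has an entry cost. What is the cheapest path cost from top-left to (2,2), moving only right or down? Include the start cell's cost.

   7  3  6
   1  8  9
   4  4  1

17

Path r0c0 → r1c0 → r2c0 → r2c1 → r2c2: 7 + 1 + 4 + 4 + 1 = 17.
For comparison, the top-then-right route costs 26.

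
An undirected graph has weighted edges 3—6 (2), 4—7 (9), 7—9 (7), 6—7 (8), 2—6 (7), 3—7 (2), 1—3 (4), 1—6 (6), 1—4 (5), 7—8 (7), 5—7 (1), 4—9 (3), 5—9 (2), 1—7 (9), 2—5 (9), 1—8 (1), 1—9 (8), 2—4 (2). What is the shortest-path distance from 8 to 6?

Checking several routes:
8-1-3-6: 1 + 4 + 2 = 7
8-1-7-3-6: 1 + 9 + 2 + 2 = 14
8-1-6: 1 + 6 = 7
8-7-3-6: 7 + 2 + 2 = 11
The minimum is 7.

7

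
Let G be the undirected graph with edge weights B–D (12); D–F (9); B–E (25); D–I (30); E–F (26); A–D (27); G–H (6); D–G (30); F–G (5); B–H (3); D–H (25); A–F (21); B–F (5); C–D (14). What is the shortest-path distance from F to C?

23

Checking several routes:
F → G → H → B → D → C: 5 + 6 + 3 + 12 + 14 = 40
F → B → D → C: 5 + 12 + 14 = 31
F → D → C: 9 + 14 = 23
The minimum is 23.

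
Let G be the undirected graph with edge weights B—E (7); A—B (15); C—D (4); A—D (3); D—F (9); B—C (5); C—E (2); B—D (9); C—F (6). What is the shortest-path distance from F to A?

Some routes from F to A:
F-C-B-A: 6 + 5 + 15 = 26
F-C-E-B-D-A: 6 + 2 + 7 + 9 + 3 = 27
F-C-D-A: 6 + 4 + 3 = 13
F-D-A: 9 + 3 = 12
F-C-E-B-A: 6 + 2 + 7 + 15 = 30
F-C-B-D-A: 6 + 5 + 9 + 3 = 23
The minimum is 12.

12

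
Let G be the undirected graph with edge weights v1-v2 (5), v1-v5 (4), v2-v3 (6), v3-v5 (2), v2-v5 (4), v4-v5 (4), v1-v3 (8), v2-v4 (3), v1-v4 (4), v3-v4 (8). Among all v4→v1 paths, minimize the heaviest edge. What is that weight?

A few of the v4→v1 routes:
v4 -> v1: max(4) = 4
v4 -> v2 -> v5 -> v1: max(3, 4, 4) = 4
v4 -> v5 -> v1: max(4, 4) = 4
Best route has worst link 4.

4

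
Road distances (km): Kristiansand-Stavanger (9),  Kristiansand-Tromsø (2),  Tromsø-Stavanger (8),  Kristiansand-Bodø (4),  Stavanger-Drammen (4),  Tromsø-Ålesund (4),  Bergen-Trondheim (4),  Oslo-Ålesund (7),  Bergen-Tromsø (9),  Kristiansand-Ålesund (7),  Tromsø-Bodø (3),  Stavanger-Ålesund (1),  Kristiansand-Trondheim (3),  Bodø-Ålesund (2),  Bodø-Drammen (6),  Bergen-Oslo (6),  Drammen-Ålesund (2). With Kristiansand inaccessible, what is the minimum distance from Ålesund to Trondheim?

Checking several routes:
Ålesund → Bodø → Tromsø → Bergen → Trondheim: 2 + 3 + 9 + 4 = 18
Ålesund → Oslo → Bergen → Trondheim: 7 + 6 + 4 = 17
Ålesund → Stavanger → Tromsø → Bergen → Trondheim: 1 + 8 + 9 + 4 = 22
Ålesund → Tromsø → Bergen → Trondheim: 4 + 9 + 4 = 17
Best route has total 17 km.

17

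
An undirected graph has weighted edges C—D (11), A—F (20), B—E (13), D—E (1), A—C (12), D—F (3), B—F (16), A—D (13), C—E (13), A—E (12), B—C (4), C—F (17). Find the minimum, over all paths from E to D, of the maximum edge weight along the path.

Checking several routes:
E - C - A - D: max(13, 12, 13) = 13
E - C - D: max(13, 11) = 13
E - D: max(1) = 1
E - B - C - D: max(13, 4, 11) = 13
E - A - C - D: max(12, 12, 11) = 12
E - B - C - A - D: max(13, 4, 12, 13) = 13
Smallest bottleneck: 1.

1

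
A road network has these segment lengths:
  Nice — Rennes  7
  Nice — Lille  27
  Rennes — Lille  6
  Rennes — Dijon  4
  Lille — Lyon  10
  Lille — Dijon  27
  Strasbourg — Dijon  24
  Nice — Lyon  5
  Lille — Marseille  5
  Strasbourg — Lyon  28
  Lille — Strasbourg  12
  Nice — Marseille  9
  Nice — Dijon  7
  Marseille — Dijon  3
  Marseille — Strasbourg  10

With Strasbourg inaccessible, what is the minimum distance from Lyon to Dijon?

Comparing a few candidate routes:
Lyon → Nice → Dijon: 5 + 7 = 12
Lyon → Lille → Marseille → Dijon: 10 + 5 + 3 = 18
Lyon → Lille → Rennes → Dijon: 10 + 6 + 4 = 20
Lyon → Nice → Rennes → Dijon: 5 + 7 + 4 = 16
Lyon → Nice → Marseille → Dijon: 5 + 9 + 3 = 17
Best route has total 12.

12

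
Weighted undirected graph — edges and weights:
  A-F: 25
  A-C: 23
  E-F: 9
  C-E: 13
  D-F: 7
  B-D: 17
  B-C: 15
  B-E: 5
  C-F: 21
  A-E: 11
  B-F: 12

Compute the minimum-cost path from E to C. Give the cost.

Some routes from E to C:
E -> B -> C: 5 + 15 = 20
E -> F -> C: 9 + 21 = 30
E -> C: 13
Shortest: 13.

13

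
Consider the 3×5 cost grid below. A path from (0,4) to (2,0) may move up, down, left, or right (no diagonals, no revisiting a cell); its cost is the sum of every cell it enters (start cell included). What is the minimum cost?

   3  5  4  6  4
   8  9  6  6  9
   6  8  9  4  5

36

Cheapest: [0,4] [0,3] [0,2] [0,1] [0,0] [1,0] [2,0]
  4 + 6 + 4 + 5 + 3 + 8 + 6 = 36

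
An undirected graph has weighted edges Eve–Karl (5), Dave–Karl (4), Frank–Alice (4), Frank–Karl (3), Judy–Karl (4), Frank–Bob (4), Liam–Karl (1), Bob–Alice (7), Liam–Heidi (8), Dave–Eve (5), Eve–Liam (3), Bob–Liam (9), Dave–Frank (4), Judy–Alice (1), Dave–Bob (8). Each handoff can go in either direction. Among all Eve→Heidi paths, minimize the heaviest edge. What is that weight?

8

A few of the Eve→Heidi routes:
Eve→Karl→Liam→Heidi: max(5, 1, 8) = 8
Eve→Dave→Bob→Frank→Karl→Liam→Heidi: max(5, 8, 4, 3, 1, 8) = 8
Eve→Dave→Bob→Alice→Judy→Karl→Liam→Heidi: max(5, 8, 7, 1, 4, 1, 8) = 8
Eve→Dave→Bob→Frank→Alice→Judy→Karl→Liam→Heidi: max(5, 8, 4, 4, 1, 4, 1, 8) = 8
Eve→Liam→Heidi: max(3, 8) = 8
Smallest bottleneck: 8.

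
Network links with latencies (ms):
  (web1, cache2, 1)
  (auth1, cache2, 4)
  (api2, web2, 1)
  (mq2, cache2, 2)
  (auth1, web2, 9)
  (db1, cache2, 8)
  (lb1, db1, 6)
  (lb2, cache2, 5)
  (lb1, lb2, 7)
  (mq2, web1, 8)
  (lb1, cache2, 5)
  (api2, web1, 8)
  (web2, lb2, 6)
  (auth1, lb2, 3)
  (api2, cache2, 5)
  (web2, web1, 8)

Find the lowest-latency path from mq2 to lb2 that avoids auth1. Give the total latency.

7

Checking several routes:
mq2-cache2-lb2: 2 + 5 = 7
mq2-cache2-lb1-lb2: 2 + 5 + 7 = 14
mq2-cache2-api2-web2-lb2: 2 + 5 + 1 + 6 = 14
The minimum is 7 ms.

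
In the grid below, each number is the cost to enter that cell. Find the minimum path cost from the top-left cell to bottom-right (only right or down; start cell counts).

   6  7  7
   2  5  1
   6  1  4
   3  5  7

25

Cheapest: [0,0] [1,0] [1,1] [1,2] [2,2] [3,2]
  6 + 2 + 5 + 1 + 4 + 7 = 25
For comparison, the top-then-right route costs 32.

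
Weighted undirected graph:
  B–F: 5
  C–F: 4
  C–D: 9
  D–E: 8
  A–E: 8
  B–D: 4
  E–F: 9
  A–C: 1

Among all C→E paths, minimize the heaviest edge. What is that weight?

Routes from C to E:
C -> F -> E: max(4, 9) = 9
C -> D -> E: max(9, 8) = 9
C -> D -> B -> F -> E: max(9, 4, 5, 9) = 9
C -> A -> E: max(1, 8) = 8
C -> F -> B -> D -> E: max(4, 5, 4, 8) = 8
Smallest bottleneck: 8.

8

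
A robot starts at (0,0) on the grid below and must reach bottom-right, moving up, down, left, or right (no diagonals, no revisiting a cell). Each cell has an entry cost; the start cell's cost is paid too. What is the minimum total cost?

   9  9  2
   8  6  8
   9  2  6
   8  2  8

35

Best path: r0c0→r1c0→r1c1→r2c1→r3c1→r3c2
Cost: 9 + 8 + 6 + 2 + 2 + 8 = 35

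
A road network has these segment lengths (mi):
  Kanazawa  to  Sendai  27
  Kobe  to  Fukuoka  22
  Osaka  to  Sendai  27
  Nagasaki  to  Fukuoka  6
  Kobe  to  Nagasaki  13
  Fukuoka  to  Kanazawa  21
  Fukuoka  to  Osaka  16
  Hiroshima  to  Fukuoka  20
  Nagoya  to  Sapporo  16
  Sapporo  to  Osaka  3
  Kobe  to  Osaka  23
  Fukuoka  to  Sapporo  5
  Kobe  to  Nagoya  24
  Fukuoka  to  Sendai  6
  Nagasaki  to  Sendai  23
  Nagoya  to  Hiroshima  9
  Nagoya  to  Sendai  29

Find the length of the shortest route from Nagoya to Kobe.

24

Comparing a few candidate routes:
Nagoya - Sapporo - Fukuoka - Kobe: 16 + 5 + 22 = 43
Nagoya - Sapporo - Fukuoka - Nagasaki - Kobe: 16 + 5 + 6 + 13 = 40
Nagoya - Sapporo - Osaka - Kobe: 16 + 3 + 23 = 42
Nagoya - Hiroshima - Fukuoka - Nagasaki - Kobe: 9 + 20 + 6 + 13 = 48
Nagoya - Kobe: 24
The minimum is 24 mi.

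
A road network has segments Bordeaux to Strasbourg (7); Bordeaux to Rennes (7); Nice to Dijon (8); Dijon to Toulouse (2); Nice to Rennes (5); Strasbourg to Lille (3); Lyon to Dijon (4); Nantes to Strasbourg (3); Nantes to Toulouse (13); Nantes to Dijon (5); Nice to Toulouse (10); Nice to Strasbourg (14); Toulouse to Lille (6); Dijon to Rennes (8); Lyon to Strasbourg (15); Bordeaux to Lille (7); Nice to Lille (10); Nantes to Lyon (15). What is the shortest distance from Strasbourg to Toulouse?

Checking several routes:
Strasbourg→Lyon→Dijon→Toulouse: 15 + 4 + 2 = 21
Strasbourg→Lille→Nice→Toulouse: 3 + 10 + 10 = 23
Strasbourg→Nantes→Toulouse: 3 + 13 = 16
Strasbourg→Nantes→Dijon→Toulouse: 3 + 5 + 2 = 10
Strasbourg→Lille→Toulouse: 3 + 6 = 9
Strasbourg→Bordeaux→Lille→Toulouse: 7 + 7 + 6 = 20
The minimum is 9 mi.

9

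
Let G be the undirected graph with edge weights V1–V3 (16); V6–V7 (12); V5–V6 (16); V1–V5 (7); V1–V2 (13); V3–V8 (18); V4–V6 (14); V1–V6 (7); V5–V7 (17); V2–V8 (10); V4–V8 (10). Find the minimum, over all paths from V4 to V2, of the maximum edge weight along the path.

Checking several routes:
V4 - V6 - V5 - V1 - V2: max(14, 16, 7, 13) = 16
V4 - V6 - V1 - V2: max(14, 7, 13) = 14
V4 - V8 - V3 - V1 - V2: max(10, 18, 16, 13) = 18
V4 - V6 - V7 - V5 - V1 - V2: max(14, 12, 17, 7, 13) = 17
V4 - V8 - V2: max(10, 10) = 10
V4 - V6 - V7 - V5 - V1 - V3 - V8 - V2: max(14, 12, 17, 7, 16, 18, 10) = 18
Smallest bottleneck: 10.

10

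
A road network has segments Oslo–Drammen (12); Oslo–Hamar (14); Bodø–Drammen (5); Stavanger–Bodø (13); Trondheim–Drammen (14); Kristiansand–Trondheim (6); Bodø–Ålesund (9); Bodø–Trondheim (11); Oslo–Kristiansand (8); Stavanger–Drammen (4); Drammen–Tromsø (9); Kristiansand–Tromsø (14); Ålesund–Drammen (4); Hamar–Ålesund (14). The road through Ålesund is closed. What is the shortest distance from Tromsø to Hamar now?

A few of the Tromsø→Hamar routes:
Tromsø -> Drammen -> Trondheim -> Kristiansand -> Oslo -> Hamar: 9 + 14 + 6 + 8 + 14 = 51
Tromsø -> Drammen -> Oslo -> Hamar: 9 + 12 + 14 = 35
Tromsø -> Kristiansand -> Oslo -> Hamar: 14 + 8 + 14 = 36
Best route has total 35 km.

35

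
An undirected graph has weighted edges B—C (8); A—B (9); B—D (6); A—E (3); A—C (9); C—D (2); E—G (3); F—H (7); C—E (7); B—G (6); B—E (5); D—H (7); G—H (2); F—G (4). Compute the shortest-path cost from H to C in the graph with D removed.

12

Comparing a few candidate routes:
H-G-B-C: 2 + 6 + 8 = 16
H-G-B-E-C: 2 + 6 + 5 + 7 = 20
H-G-E-B-C: 2 + 3 + 5 + 8 = 18
H-F-G-E-C: 7 + 4 + 3 + 7 = 21
H-G-E-C: 2 + 3 + 7 = 12
H-G-E-A-C: 2 + 3 + 3 + 9 = 17
Best route has total 12.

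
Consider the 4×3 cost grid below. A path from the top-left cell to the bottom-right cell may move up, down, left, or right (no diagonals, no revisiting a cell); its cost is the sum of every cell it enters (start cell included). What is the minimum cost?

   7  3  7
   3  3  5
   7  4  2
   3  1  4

22

Cheapest: (0,0) -> (0,1) -> (1,1) -> (2,1) -> (3,1) -> (3,2)
  7 + 3 + 3 + 4 + 1 + 4 = 22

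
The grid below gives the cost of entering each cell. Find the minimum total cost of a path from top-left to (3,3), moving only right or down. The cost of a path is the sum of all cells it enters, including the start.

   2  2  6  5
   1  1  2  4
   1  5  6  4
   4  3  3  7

Cheapest: r0c0 → r1c0 → r1c1 → r1c2 → r1c3 → r2c3 → r3c3
  2 + 1 + 1 + 2 + 4 + 4 + 7 = 21
(Top row then right column would cost 30.)

21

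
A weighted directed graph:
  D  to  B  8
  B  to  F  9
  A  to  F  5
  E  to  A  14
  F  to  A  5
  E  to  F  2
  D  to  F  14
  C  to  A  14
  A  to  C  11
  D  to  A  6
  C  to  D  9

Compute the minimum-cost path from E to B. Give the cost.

35

Paths from E to B:
E -> F -> A -> C -> D -> B: 2 + 5 + 11 + 9 + 8 = 35
E -> A -> C -> D -> B: 14 + 11 + 9 + 8 = 42
The minimum is 35.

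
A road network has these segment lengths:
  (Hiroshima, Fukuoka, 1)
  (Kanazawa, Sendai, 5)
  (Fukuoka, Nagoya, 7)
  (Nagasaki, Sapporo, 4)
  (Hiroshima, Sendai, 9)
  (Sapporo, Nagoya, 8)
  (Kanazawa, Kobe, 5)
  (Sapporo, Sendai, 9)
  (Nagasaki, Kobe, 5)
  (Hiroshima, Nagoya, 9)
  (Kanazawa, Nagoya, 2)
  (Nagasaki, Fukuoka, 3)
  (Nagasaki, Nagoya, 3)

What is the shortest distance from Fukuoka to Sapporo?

Some routes from Fukuoka to Sapporo:
Fukuoka-Hiroshima-Nagoya-Nagasaki-Sapporo: 1 + 9 + 3 + 4 = 17
Fukuoka-Nagasaki-Sapporo: 3 + 4 = 7
Fukuoka-Hiroshima-Nagoya-Sapporo: 1 + 9 + 8 = 18
Fukuoka-Nagoya-Sapporo: 7 + 8 = 15
Fukuoka-Nagasaki-Nagoya-Sapporo: 3 + 3 + 8 = 14
Fukuoka-Nagoya-Nagasaki-Sapporo: 7 + 3 + 4 = 14
The minimum is 7.

7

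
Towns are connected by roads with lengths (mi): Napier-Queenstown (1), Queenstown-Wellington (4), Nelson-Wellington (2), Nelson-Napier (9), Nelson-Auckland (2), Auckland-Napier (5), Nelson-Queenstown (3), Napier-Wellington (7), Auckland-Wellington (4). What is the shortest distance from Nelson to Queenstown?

3

Checking several routes:
Nelson → Auckland → Napier → Queenstown: 2 + 5 + 1 = 8
Nelson → Napier → Queenstown: 9 + 1 = 10
Nelson → Queenstown: 3
Nelson → Wellington → Queenstown: 2 + 4 = 6
Nelson → Wellington → Napier → Queenstown: 2 + 7 + 1 = 10
Nelson → Auckland → Wellington → Queenstown: 2 + 4 + 4 = 10
Best route has total 3 mi.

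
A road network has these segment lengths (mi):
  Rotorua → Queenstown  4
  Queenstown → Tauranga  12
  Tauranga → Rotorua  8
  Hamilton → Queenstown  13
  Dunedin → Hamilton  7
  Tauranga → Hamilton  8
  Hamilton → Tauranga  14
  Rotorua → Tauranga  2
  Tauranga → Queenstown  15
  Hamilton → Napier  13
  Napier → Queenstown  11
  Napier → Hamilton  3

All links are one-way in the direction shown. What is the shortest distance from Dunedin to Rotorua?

29

Candidate routes:
Dunedin - Hamilton - Queenstown - Tauranga - Rotorua: 7 + 13 + 12 + 8 = 40
Dunedin - Hamilton - Tauranga - Rotorua: 7 + 14 + 8 = 29
Dunedin - Hamilton - Napier - Queenstown - Tauranga - Rotorua: 7 + 13 + 11 + 12 + 8 = 51
Shortest: 29 mi.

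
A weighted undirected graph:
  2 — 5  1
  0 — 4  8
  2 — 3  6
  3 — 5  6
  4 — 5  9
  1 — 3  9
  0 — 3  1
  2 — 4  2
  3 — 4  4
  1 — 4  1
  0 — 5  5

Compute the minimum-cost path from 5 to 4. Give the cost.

3

Comparing a few candidate routes:
5-0-3-4: 5 + 1 + 4 = 10
5-3-4: 6 + 4 = 10
5-2-4: 1 + 2 = 3
5-4: 9
The minimum is 3.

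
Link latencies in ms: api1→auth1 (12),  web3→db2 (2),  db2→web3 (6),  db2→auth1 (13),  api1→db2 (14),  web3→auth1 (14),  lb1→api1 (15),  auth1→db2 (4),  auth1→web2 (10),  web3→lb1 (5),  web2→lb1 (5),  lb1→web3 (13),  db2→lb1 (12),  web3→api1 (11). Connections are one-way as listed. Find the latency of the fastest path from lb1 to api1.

15

Candidate routes:
lb1 -> api1: 15
lb1 -> web3 -> api1: 13 + 11 = 24
Shortest: 15 ms.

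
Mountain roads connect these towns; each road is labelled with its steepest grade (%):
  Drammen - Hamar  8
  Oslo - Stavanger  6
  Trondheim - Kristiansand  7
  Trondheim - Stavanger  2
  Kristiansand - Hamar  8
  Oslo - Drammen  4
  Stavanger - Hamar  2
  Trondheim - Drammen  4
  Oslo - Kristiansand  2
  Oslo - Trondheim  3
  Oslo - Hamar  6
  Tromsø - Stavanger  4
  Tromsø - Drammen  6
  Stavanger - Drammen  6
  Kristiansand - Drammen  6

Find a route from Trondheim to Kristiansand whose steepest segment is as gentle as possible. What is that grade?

3

A few of the Trondheim→Kristiansand routes:
Trondheim - Oslo - Kristiansand: max(3, 2) = 3
Trondheim - Drammen - Oslo - Kristiansand: max(4, 4, 2) = 4
Trondheim - Drammen - Stavanger - Hamar - Oslo - Kristiansand: max(4, 6, 2, 6, 2) = 6
The minimum achievable maximum is 3%.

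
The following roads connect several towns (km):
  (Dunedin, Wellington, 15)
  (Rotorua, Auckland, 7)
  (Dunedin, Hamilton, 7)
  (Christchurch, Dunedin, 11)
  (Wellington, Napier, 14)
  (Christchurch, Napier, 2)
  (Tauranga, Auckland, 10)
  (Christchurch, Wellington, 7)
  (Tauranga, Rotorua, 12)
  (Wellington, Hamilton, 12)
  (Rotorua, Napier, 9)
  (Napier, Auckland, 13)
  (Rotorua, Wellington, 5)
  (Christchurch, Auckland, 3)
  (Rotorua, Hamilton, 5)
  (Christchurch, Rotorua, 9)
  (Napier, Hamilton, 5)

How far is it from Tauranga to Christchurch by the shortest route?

13

Checking several routes:
Tauranga → Auckland → Christchurch: 10 + 3 = 13
Tauranga → Rotorua → Napier → Christchurch: 12 + 9 + 2 = 23
Tauranga → Rotorua → Christchurch: 12 + 9 = 21
Tauranga → Rotorua → Auckland → Christchurch: 12 + 7 + 3 = 22
Best route has total 13 km.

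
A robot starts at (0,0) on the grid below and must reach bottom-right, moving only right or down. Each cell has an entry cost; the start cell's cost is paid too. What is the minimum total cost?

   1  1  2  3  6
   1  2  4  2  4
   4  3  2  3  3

Best path: [0,0] [0,1] [0,2] [0,3] [1,3] [2,3] [2,4]
Cost: 1 + 1 + 2 + 3 + 2 + 3 + 3 = 15

15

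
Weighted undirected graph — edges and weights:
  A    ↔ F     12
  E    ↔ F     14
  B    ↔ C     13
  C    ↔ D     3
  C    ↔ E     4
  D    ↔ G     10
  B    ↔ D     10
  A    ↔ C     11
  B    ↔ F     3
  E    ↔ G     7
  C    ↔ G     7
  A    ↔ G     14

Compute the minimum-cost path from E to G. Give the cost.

7

Checking several routes:
E -> C -> A -> G: 4 + 11 + 14 = 29
E -> F -> B -> D -> C -> G: 14 + 3 + 10 + 3 + 7 = 37
E -> C -> G: 4 + 7 = 11
E -> C -> D -> G: 4 + 3 + 10 = 17
E -> G: 7
E -> F -> B -> D -> G: 14 + 3 + 10 + 10 = 37
Best route has total 7.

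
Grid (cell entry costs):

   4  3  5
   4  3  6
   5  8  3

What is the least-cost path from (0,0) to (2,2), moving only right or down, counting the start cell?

Cheapest: r0c0 r0c1 r1c1 r1c2 r2c2
  4 + 3 + 3 + 6 + 3 = 19
(Top row then right column would cost 21.)

19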